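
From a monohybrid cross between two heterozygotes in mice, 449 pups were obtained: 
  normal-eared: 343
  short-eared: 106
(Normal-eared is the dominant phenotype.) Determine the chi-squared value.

0.464

For a monohybrid cross between heterozygotes with complete dominance, the expected phenotypic ratio is 3:1.
The 3:1 ratio has 4 parts, so with N = 449 the expected counts are:
  normal-eared: 449 × 3/4 = 336.75
  short-eared: 449 × 1/4 = 112.25
χ² = Σ (O − E)² / E
  normal-eared: (343 − 336.75)² / 336.75 = 0.1160
  short-eared: (106 − 112.25)² / 112.25 = 0.3480
χ² = 0.1160 + 0.3480 = 0.464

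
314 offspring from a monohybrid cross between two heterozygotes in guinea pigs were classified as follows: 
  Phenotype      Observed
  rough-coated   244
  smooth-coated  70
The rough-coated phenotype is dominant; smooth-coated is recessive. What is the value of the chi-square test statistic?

1.227

For a monohybrid cross between heterozygotes with complete dominance, the expected phenotypic ratio is 3:1.
The 3:1 ratio has 4 parts, so with N = 314 the expected counts are:
  rough-coated: 314 × 3/4 = 235.5
  smooth-coated: 314 × 1/4 = 78.5
χ² = Σ (O − E)² / E
  rough-coated: (244 − 235.5)² / 235.5 = 0.3068
  smooth-coated: (70 − 78.5)² / 78.5 = 0.9204
χ² = 0.3068 + 0.9204 = 1.2272 ≈ 1.227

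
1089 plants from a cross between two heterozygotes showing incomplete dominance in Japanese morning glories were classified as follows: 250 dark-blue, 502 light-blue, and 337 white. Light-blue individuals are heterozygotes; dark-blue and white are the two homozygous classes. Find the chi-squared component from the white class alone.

With incomplete dominance, a heterozygote × heterozygote cross gives a 1:2:1 phenotypic ratio.
Expected counts for N = 1089 under a 1:2:1 ratio (total parts = 4):
  dark-blue: 1089 × 1/4 = 272.25
  light-blue: 1089 × 2/4 = 544.5
  white: 1089 × 1/4 = 272.25
Contribution of white: (337 − 272.25)² / 272.25 = 15.3997

15.400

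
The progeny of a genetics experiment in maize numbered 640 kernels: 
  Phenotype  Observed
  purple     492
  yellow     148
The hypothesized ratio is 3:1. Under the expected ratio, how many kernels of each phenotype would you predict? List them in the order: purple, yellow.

Total ratio parts = 4. Expected numbers out of 640:
  purple: 640 × 3/4 = 480
  yellow: 640 × 1/4 = 160

480, 160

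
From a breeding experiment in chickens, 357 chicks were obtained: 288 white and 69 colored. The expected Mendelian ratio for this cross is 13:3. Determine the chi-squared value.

The 13:3 ratio has 16 parts, so with N = 357 the expected counts are:
  white: 357 × 13/16 = 290.0625
  colored: 357 × 3/16 = 66.9375
χ² = Σ (O − E)² / E
  white: (288 − 290.0625)² / 290.0625 = 0.0147
  colored: (69 − 66.9375)² / 66.9375 = 0.0636
χ² = 0.0147 + 0.0636 = 0.0783 ≈ 0.078

0.078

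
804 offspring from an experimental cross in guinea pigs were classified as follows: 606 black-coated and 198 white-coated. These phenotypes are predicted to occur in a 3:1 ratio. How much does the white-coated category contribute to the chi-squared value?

0.045

Expected counts for N = 804 under a 3:1 ratio (total parts = 4):
  black-coated: 804 × 3/4 = 603
  white-coated: 804 × 1/4 = 201
Contribution of white-coated: (198 − 201)² / 201 = 0.0448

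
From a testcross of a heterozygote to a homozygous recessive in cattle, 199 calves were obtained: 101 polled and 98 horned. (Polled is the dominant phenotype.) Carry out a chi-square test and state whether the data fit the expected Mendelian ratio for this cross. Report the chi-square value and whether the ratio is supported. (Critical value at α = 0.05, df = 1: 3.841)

A testcross of a heterozygote (Aa × aa) gives a 1:1 phenotypic ratio.
Total ratio parts = 2. Expected numbers out of 199:
  polled: 199 × 1/2 = 99.5
  horned: 199 × 1/2 = 99.5
χ² = Σ (O − E)² / E
  polled: (101 − 99.5)² / 99.5 = 0.0226
  horned: (98 − 99.5)² / 99.5 = 0.0226
χ² = 0.0226 + 0.0226 = 0.0452 ≈ 0.045
Degrees of freedom = 2 − 1 = 1; critical value at α = 0.05 is 3.841.
Since 0.045 < 3.841, we fail to reject the null hypothesis — the data are consistent with the 1:1 ratio.

0.045; consistent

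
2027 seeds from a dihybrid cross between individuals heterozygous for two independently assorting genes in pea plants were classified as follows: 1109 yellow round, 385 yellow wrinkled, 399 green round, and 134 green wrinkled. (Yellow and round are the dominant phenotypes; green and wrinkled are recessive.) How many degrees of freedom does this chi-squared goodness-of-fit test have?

3

A dihybrid F₂ with independent assortment and complete dominance at both loci gives a 9:3:3:1 phenotypic ratio.
A goodness-of-fit test with 4 phenotype classes has df = 4 − 1 = 3.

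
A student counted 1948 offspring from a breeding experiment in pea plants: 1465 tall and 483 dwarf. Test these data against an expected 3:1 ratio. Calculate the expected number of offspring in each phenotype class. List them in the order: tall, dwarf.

1461, 487

Under the 3:1 hypothesis (Σ ratio = 4, N = 1948):
  tall: 1948 × 3/4 = 1461
  dwarf: 1948 × 1/4 = 487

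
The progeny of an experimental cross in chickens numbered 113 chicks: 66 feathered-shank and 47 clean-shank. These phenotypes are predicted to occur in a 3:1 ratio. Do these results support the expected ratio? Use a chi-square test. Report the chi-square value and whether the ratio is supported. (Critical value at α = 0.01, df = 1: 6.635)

16.593; not consistent

The 3:1 ratio has 4 parts, so with N = 113 the expected counts are:
  feathered-shank: 113 × 3/4 = 84.75
  clean-shank: 113 × 1/4 = 28.25
χ² = Σ (O − E)² / E
  feathered-shank: (66 − 84.75)² / 84.75 = 4.1482
  clean-shank: (47 − 28.25)² / 28.25 = 12.4447
χ² = 4.1482 + 12.4447 = 16.5929 ≈ 16.593
Degrees of freedom = 2 − 1 = 1; critical value at α = 0.01 is 6.635.
Since 16.593 > 6.635, we reject the null hypothesis — the data do not fit the 3:1 ratio.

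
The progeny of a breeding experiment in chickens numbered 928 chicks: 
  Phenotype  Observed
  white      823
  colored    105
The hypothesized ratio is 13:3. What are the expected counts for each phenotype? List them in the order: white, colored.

Under the 13:3 hypothesis (Σ ratio = 16, N = 928):
  white: 928 × 13/16 = 754
  colored: 928 × 3/16 = 174

754, 174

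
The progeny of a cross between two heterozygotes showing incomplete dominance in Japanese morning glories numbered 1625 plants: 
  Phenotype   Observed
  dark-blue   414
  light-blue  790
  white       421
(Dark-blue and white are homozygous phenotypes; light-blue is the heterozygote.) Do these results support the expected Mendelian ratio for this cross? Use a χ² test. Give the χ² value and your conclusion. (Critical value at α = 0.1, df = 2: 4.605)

1.306; consistent

With incomplete dominance, a heterozygote × heterozygote cross gives a 1:2:1 phenotypic ratio.
The 1:2:1 ratio has 4 parts, so with N = 1625 the expected counts are:
  dark-blue: 1625 × 1/4 = 406.25
  light-blue: 1625 × 2/4 = 812.5
  white: 1625 × 1/4 = 406.25
χ² = Σ (O − E)² / E
  dark-blue: (414 − 406.25)² / 406.25 = 0.1478
  light-blue: (790 − 812.5)² / 812.5 = 0.6231
  white: (421 − 406.25)² / 406.25 = 0.5355
χ² = 0.1478 + 0.6231 + 0.5355 = 1.3064 ≈ 1.306
Degrees of freedom = 3 − 1 = 2; critical value at α = 0.1 is 4.605.
Since 1.306 < 4.605, we fail to reject the null hypothesis — the data are consistent with the 1:2:1 ratio.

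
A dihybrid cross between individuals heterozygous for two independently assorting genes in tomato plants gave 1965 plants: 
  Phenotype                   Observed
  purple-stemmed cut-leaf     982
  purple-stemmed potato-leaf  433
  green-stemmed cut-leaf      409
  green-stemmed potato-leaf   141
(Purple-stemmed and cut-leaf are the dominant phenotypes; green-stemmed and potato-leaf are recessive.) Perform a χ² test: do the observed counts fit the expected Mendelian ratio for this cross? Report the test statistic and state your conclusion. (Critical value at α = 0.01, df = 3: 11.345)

32.230; not consistent

A dihybrid F₂ with independent assortment and complete dominance at both loci gives a 9:3:3:1 phenotypic ratio.
The 9:3:3:1 ratio has 16 parts, so with N = 1965 the expected counts are:
  purple-stemmed cut-leaf: 1965 × 9/16 = 1105.3125
  purple-stemmed potato-leaf: 1965 × 3/16 = 368.4375
  green-stemmed cut-leaf: 1965 × 3/16 = 368.4375
  green-stemmed potato-leaf: 1965 × 1/16 = 122.8125
χ² = Σ (O − E)² / E
  purple-stemmed cut-leaf: (982 − 1105.3125)² / 1105.3125 = 13.7572
  purple-stemmed potato-leaf: (433 − 368.4375)² / 368.4375 = 11.3135
  green-stemmed cut-leaf: (409 − 368.4375)² / 368.4375 = 4.4657
  green-stemmed potato-leaf: (141 − 122.8125)² / 122.8125 = 2.6934
χ² = 13.7572 + 11.3135 + 4.4657 + 2.6934 = 32.2298 ≈ 32.230
Degrees of freedom = 4 − 1 = 3; critical value at α = 0.01 is 11.345.
Since 32.230 > 11.345, we reject the null hypothesis — the data do not fit the 9:3:3:1 ratio.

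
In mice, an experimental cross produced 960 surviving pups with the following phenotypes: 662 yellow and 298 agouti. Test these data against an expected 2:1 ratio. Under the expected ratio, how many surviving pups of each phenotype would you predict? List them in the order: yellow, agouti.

Expected counts for N = 960 under a 2:1 ratio (total parts = 3):
  yellow: 960 × 2/3 = 640
  agouti: 960 × 1/3 = 320

640, 320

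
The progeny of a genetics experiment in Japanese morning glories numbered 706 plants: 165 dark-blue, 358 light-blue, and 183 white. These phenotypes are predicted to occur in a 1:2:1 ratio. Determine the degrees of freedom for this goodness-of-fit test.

2

A goodness-of-fit test with 3 phenotype classes has df = 3 − 1 = 2.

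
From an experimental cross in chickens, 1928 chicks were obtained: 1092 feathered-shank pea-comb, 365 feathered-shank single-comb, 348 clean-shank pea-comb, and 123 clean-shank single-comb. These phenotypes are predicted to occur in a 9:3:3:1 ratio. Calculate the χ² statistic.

0.642

Under the 9:3:3:1 hypothesis (Σ ratio = 16, N = 1928):
  feathered-shank pea-comb: 1928 × 9/16 = 1084.5
  feathered-shank single-comb: 1928 × 3/16 = 361.5
  clean-shank pea-comb: 1928 × 3/16 = 361.5
  clean-shank single-comb: 1928 × 1/16 = 120.5
χ² = Σ (O − E)² / E
  feathered-shank pea-comb: (1092 − 1084.5)² / 1084.5 = 0.0519
  feathered-shank single-comb: (365 − 361.5)² / 361.5 = 0.0339
  clean-shank pea-comb: (348 − 361.5)² / 361.5 = 0.5041
  clean-shank single-comb: (123 − 120.5)² / 120.5 = 0.0519
χ² = 0.0519 + 0.0339 + 0.5041 + 0.0519 = 0.6418 ≈ 0.642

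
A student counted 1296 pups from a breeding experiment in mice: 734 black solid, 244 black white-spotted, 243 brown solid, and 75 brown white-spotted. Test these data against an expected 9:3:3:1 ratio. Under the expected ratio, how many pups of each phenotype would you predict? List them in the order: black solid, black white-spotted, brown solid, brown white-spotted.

Under the 9:3:3:1 hypothesis (Σ ratio = 16, N = 1296):
  black solid: 1296 × 9/16 = 729
  black white-spotted: 1296 × 3/16 = 243
  brown solid: 1296 × 3/16 = 243
  brown white-spotted: 1296 × 1/16 = 81

729, 243, 243, 81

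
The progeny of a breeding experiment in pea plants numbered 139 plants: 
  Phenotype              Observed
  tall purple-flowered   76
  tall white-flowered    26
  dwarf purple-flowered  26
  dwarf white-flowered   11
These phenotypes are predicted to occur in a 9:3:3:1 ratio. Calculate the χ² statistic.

Under the 9:3:3:1 hypothesis (Σ ratio = 16, N = 139):
  tall purple-flowered: 139 × 9/16 = 78.1875
  tall white-flowered: 139 × 3/16 = 26.0625
  dwarf purple-flowered: 139 × 3/16 = 26.0625
  dwarf white-flowered: 139 × 1/16 = 8.6875
χ² = Σ (O − E)² / E
  tall purple-flowered: (76 − 78.1875)² / 78.1875 = 0.0612
  tall white-flowered: (26 − 26.0625)² / 26.0625 = 0.0001
  dwarf purple-flowered: (26 − 26.0625)² / 26.0625 = 0.0001
  dwarf white-flowered: (11 − 8.6875)² / 8.6875 = 0.6156
χ² = 0.0612 + 0.0001 + 0.0001 + 0.6156 = 0.677

0.677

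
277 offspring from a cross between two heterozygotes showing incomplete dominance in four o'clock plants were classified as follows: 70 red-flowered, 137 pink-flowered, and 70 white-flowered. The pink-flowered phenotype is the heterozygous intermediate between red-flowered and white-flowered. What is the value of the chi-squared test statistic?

With incomplete dominance, a heterozygote × heterozygote cross gives a 1:2:1 phenotypic ratio.
The 1:2:1 ratio has 4 parts, so with N = 277 the expected counts are:
  red-flowered: 277 × 1/4 = 69.25
  pink-flowered: 277 × 2/4 = 138.5
  white-flowered: 277 × 1/4 = 69.25
χ² = Σ (O − E)² / E
  red-flowered: (70 − 69.25)² / 69.25 = 0.0081
  pink-flowered: (137 − 138.5)² / 138.5 = 0.0162
  white-flowered: (70 − 69.25)² / 69.25 = 0.0081
χ² = 0.0081 + 0.0162 + 0.0081 = 0.0324 ≈ 0.032

0.032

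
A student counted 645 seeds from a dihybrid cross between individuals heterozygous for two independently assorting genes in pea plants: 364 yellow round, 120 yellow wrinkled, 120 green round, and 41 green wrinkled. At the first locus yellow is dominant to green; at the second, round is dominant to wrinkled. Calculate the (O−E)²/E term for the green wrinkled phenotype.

0.012

A dihybrid F₂ with independent assortment and complete dominance at both loci gives a 9:3:3:1 phenotypic ratio.
Total ratio parts = 16. Expected numbers out of 645:
  yellow round: 645 × 9/16 = 362.8125
  yellow wrinkled: 645 × 3/16 = 120.9375
  green round: 645 × 3/16 = 120.9375
  green wrinkled: 645 × 1/16 = 40.3125
Contribution of green wrinkled: (41 − 40.3125)² / 40.3125 = 0.0117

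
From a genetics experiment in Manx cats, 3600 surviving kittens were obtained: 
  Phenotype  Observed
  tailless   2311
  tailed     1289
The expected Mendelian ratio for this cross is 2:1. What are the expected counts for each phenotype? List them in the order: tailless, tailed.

2400, 1200

Under the 2:1 hypothesis (Σ ratio = 3, N = 3600):
  tailless: 3600 × 2/3 = 2400
  tailed: 3600 × 1/3 = 1200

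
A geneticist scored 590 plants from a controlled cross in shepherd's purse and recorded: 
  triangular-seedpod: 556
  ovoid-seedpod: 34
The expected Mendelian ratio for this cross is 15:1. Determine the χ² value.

Under the 15:1 hypothesis (Σ ratio = 16, N = 590):
  triangular-seedpod: 590 × 15/16 = 553.125
  ovoid-seedpod: 590 × 1/16 = 36.875
χ² = Σ (O − E)² / E
  triangular-seedpod: (556 − 553.125)² / 553.125 = 0.0149
  ovoid-seedpod: (34 − 36.875)² / 36.875 = 0.2242
χ² = 0.0149 + 0.2242 = 0.2391 ≈ 0.239

0.239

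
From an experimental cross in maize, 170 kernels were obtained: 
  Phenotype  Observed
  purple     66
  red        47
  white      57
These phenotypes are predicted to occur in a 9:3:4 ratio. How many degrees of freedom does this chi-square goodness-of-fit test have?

2

A goodness-of-fit test with 3 phenotype classes has df = 3 − 1 = 2.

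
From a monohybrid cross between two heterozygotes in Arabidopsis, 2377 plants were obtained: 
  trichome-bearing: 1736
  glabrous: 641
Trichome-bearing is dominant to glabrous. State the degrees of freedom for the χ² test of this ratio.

For a monohybrid cross between heterozygotes with complete dominance, the expected phenotypic ratio is 3:1.
A goodness-of-fit test with 2 phenotype classes has df = 2 − 1 = 1.

1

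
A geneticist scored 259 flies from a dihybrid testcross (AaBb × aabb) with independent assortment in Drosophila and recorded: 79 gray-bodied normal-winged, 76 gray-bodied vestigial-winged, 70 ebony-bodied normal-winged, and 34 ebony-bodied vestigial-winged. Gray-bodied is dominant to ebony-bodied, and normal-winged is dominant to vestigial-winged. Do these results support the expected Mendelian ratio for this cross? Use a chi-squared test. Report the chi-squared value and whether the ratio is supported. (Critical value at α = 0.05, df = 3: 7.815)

A dihybrid testcross with independent assortment gives a 1:1:1:1 ratio.
Total ratio parts = 4. Expected numbers out of 259:
  gray-bodied normal-winged: 259 × 1/4 = 64.75
  gray-bodied vestigial-winged: 259 × 1/4 = 64.75
  ebony-bodied normal-winged: 259 × 1/4 = 64.75
  ebony-bodied vestigial-winged: 259 × 1/4 = 64.75
χ² = Σ (O − E)² / E
  gray-bodied normal-winged: (79 − 64.75)² / 64.75 = 3.1361
  gray-bodied vestigial-winged: (76 − 64.75)² / 64.75 = 1.9546
  ebony-bodied normal-winged: (70 − 64.75)² / 64.75 = 0.4257
  ebony-bodied vestigial-winged: (34 − 64.75)² / 64.75 = 14.6033
χ² = 3.1361 + 1.9546 + 0.4257 + 14.6033 = 20.1197 ≈ 20.120
Degrees of freedom = 4 − 1 = 3; critical value at α = 0.05 is 7.815.
Since 20.120 > 7.815, we reject the null hypothesis — the data do not fit the 1:1:1:1 ratio.

20.120; not consistent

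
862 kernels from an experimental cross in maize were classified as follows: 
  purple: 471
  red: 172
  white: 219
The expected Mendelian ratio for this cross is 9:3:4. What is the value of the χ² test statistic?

1.120

Total ratio parts = 16. Expected numbers out of 862:
  purple: 862 × 9/16 = 484.875
  red: 862 × 3/16 = 161.625
  white: 862 × 4/16 = 215.5
χ² = Σ (O − E)² / E
  purple: (471 − 484.875)² / 484.875 = 0.3970
  red: (172 − 161.625)² / 161.625 = 0.6660
  white: (219 − 215.5)² / 215.5 = 0.0568
χ² = 0.3970 + 0.6660 + 0.0568 = 1.1198 ≈ 1.120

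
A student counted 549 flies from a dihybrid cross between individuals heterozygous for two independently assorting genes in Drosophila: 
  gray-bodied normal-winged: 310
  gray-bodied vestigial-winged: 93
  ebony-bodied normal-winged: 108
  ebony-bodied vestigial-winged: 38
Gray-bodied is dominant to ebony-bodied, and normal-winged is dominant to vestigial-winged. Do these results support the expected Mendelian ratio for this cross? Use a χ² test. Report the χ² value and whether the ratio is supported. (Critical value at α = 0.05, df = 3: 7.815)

A dihybrid F₂ with independent assortment and complete dominance at both loci gives a 9:3:3:1 phenotypic ratio.
The 9:3:3:1 ratio has 16 parts, so with N = 549 the expected counts are:
  gray-bodied normal-winged: 549 × 9/16 = 308.8125
  gray-bodied vestigial-winged: 549 × 3/16 = 102.9375
  ebony-bodied normal-winged: 549 × 3/16 = 102.9375
  ebony-bodied vestigial-winged: 549 × 1/16 = 34.3125
χ² = Σ (O − E)² / E
  gray-bodied normal-winged: (310 − 308.8125)² / 308.8125 = 0.0046
  gray-bodied vestigial-winged: (93 − 102.9375)² / 102.9375 = 0.9594
  ebony-bodied normal-winged: (108 − 102.9375)² / 102.9375 = 0.2490
  ebony-bodied vestigial-winged: (38 − 34.3125)² / 34.3125 = 0.3963
χ² = 0.0046 + 0.9594 + 0.2490 + 0.3963 = 1.6093 ≈ 1.609
Degrees of freedom = 4 − 1 = 3; critical value at α = 0.05 is 7.815.
Since 1.609 < 7.815, we fail to reject the null hypothesis — the data are consistent with the 9:3:3:1 ratio.

1.609; consistent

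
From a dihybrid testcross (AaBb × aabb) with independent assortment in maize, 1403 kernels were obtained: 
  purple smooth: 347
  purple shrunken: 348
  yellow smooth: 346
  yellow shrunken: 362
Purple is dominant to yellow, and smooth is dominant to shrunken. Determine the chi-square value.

0.487

A dihybrid testcross with independent assortment gives a 1:1:1:1 ratio.
The 1:1:1:1 ratio has 4 parts, so with N = 1403 the expected counts are:
  purple smooth: 1403 × 1/4 = 350.75
  purple shrunken: 1403 × 1/4 = 350.75
  yellow smooth: 1403 × 1/4 = 350.75
  yellow shrunken: 1403 × 1/4 = 350.75
χ² = Σ (O − E)² / E
  purple smooth: (347 − 350.75)² / 350.75 = 0.0401
  purple shrunken: (348 − 350.75)² / 350.75 = 0.0216
  yellow smooth: (346 − 350.75)² / 350.75 = 0.0643
  yellow shrunken: (362 − 350.75)² / 350.75 = 0.3608
χ² = 0.0401 + 0.0216 + 0.0643 + 0.3608 = 0.4868 ≈ 0.487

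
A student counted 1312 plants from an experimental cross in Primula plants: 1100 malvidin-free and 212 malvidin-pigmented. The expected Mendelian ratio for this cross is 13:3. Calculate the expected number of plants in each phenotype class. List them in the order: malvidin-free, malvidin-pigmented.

1066, 246

Total ratio parts = 16. Expected numbers out of 1312:
  malvidin-free: 1312 × 13/16 = 1066
  malvidin-pigmented: 1312 × 3/16 = 246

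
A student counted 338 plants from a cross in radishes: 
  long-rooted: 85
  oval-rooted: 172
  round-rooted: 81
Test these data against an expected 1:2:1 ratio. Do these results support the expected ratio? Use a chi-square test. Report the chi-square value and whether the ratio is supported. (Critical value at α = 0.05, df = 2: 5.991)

Total ratio parts = 4. Expected numbers out of 338:
  long-rooted: 338 × 1/4 = 84.5
  oval-rooted: 338 × 2/4 = 169
  round-rooted: 338 × 1/4 = 84.5
χ² = Σ (O − E)² / E
  long-rooted: (85 − 84.5)² / 84.5 = 0.0030
  oval-rooted: (172 − 169)² / 169 = 0.0533
  round-rooted: (81 − 84.5)² / 84.5 = 0.1450
χ² = 0.0030 + 0.0533 + 0.1450 = 0.2013 ≈ 0.201
Degrees of freedom = 3 − 1 = 2; critical value at α = 0.05 is 5.991.
Since 0.201 < 5.991, we fail to reject the null hypothesis — the data are consistent with the 1:2:1 ratio.

0.201; consistent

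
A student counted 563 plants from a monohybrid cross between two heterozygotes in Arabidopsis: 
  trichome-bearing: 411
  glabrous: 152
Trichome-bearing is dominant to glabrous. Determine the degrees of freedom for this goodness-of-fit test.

For a monohybrid cross between heterozygotes with complete dominance, the expected phenotypic ratio is 3:1.
A goodness-of-fit test with 2 phenotype classes has df = 2 − 1 = 1.

1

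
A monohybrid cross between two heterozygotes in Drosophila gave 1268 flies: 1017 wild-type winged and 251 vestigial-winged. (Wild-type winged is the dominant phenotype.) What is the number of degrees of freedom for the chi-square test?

For a monohybrid cross between heterozygotes with complete dominance, the expected phenotypic ratio is 3:1.
A goodness-of-fit test with 2 phenotype classes has df = 2 − 1 = 1.

1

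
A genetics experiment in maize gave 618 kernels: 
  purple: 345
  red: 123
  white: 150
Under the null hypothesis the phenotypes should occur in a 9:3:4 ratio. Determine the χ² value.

0.589

Total ratio parts = 16. Expected numbers out of 618:
  purple: 618 × 9/16 = 347.625
  red: 618 × 3/16 = 115.875
  white: 618 × 4/16 = 154.5
χ² = Σ (O − E)² / E
  purple: (345 − 347.625)² / 347.625 = 0.0198
  red: (123 − 115.875)² / 115.875 = 0.4381
  white: (150 − 154.5)² / 154.5 = 0.1311
χ² = 0.0198 + 0.4381 + 0.1311 = 0.589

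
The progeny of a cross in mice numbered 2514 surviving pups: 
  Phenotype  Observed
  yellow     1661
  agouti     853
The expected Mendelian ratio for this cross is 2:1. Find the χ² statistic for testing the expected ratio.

0.403

Expected counts for N = 2514 under a 2:1 ratio (total parts = 3):
  yellow: 2514 × 2/3 = 1676
  agouti: 2514 × 1/3 = 838
χ² = Σ (O − E)² / E
  yellow: (1661 − 1676)² / 1676 = 0.1342
  agouti: (853 − 838)² / 838 = 0.2685
χ² = 0.1342 + 0.2685 = 0.4027 ≈ 0.403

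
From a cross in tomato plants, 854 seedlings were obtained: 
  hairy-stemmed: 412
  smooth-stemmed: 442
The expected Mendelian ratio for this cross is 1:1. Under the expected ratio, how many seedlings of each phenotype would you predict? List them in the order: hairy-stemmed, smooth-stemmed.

427, 427

The 1:1 ratio has 2 parts, so with N = 854 the expected counts are:
  hairy-stemmed: 854 × 1/2 = 427
  smooth-stemmed: 854 × 1/2 = 427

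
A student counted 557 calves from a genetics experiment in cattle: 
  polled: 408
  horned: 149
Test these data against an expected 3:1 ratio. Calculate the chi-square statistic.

0.910

Total ratio parts = 4. Expected numbers out of 557:
  polled: 557 × 3/4 = 417.75
  horned: 557 × 1/4 = 139.25
χ² = Σ (O − E)² / E
  polled: (408 − 417.75)² / 417.75 = 0.2276
  horned: (149 − 139.25)² / 139.25 = 0.6827
χ² = 0.2276 + 0.6827 = 0.9103 ≈ 0.910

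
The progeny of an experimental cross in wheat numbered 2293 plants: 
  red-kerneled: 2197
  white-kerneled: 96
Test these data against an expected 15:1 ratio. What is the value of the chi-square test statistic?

16.661

Total ratio parts = 16. Expected numbers out of 2293:
  red-kerneled: 2293 × 15/16 = 2149.6875
  white-kerneled: 2293 × 1/16 = 143.3125
χ² = Σ (O − E)² / E
  red-kerneled: (2197 − 2149.6875)² / 2149.6875 = 1.0413
  white-kerneled: (96 − 143.3125)² / 143.3125 = 15.6195
χ² = 1.0413 + 15.6195 = 16.6608 ≈ 16.661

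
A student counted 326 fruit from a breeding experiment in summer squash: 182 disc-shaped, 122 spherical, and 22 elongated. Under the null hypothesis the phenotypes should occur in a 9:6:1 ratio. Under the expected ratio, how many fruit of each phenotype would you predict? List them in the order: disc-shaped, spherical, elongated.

183.375, 122.25, 20.375

Expected counts for N = 326 under a 9:6:1 ratio (total parts = 16):
  disc-shaped: 326 × 9/16 = 183.375
  spherical: 326 × 6/16 = 122.25
  elongated: 326 × 1/16 = 20.375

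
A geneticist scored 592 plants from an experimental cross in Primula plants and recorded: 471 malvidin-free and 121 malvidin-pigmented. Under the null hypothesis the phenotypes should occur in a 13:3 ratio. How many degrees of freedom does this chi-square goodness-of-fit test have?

A goodness-of-fit test with 2 phenotype classes has df = 2 − 1 = 1.

1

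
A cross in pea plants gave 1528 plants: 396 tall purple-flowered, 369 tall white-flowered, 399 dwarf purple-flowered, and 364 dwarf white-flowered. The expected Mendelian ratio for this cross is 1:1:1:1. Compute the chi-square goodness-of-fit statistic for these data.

2.560

Under the 1:1:1:1 hypothesis (Σ ratio = 4, N = 1528):
  tall purple-flowered: 1528 × 1/4 = 382
  tall white-flowered: 1528 × 1/4 = 382
  dwarf purple-flowered: 1528 × 1/4 = 382
  dwarf white-flowered: 1528 × 1/4 = 382
χ² = Σ (O − E)² / E
  tall purple-flowered: (396 − 382)² / 382 = 0.5131
  tall white-flowered: (369 − 382)² / 382 = 0.4424
  dwarf purple-flowered: (399 − 382)² / 382 = 0.7565
  dwarf white-flowered: (364 − 382)² / 382 = 0.8482
χ² = 0.5131 + 0.4424 + 0.7565 + 0.8482 = 2.5602 ≈ 2.560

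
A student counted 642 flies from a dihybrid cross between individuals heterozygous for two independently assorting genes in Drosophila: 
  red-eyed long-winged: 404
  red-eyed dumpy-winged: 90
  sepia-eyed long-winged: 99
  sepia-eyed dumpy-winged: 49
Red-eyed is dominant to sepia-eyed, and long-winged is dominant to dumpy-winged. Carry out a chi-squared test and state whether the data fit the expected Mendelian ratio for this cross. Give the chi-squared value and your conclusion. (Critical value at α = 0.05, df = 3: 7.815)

A dihybrid F₂ with independent assortment and complete dominance at both loci gives a 9:3:3:1 phenotypic ratio.
The 9:3:3:1 ratio has 16 parts, so with N = 642 the expected counts are:
  red-eyed long-winged: 642 × 9/16 = 361.125
  red-eyed dumpy-winged: 642 × 3/16 = 120.375
  sepia-eyed long-winged: 642 × 3/16 = 120.375
  sepia-eyed dumpy-winged: 642 × 1/16 = 40.125
χ² = Σ (O − E)² / E
  red-eyed long-winged: (404 − 361.125)² / 361.125 = 5.0904
  red-eyed dumpy-winged: (90 − 120.375)² / 120.375 = 7.6647
  sepia-eyed long-winged: (99 − 120.375)² / 120.375 = 3.7956
  sepia-eyed dumpy-winged: (49 − 40.125)² / 40.125 = 1.9630
χ² = 5.0904 + 7.6647 + 3.7956 + 1.9630 = 18.5137 ≈ 18.514
Degrees of freedom = 4 − 1 = 3; critical value at α = 0.05 is 7.815.
Since 18.514 > 7.815, we reject the null hypothesis — the data do not fit the 9:3:3:1 ratio.

18.514; not consistent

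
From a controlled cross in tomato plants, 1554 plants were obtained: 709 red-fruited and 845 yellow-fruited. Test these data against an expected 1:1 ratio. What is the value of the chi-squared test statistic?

11.902

Total ratio parts = 2. Expected numbers out of 1554:
  red-fruited: 1554 × 1/2 = 777
  yellow-fruited: 1554 × 1/2 = 777
χ² = Σ (O − E)² / E
  red-fruited: (709 − 777)² / 777 = 5.9511
  yellow-fruited: (845 − 777)² / 777 = 5.9511
χ² = 5.9511 + 5.9511 = 11.9022 ≈ 11.902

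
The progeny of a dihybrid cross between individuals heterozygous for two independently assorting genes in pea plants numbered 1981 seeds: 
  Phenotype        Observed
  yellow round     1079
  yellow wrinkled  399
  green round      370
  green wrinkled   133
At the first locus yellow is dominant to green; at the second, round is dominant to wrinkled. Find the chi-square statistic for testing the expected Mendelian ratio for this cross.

3.852

A dihybrid F₂ with independent assortment and complete dominance at both loci gives a 9:3:3:1 phenotypic ratio.
The 9:3:3:1 ratio has 16 parts, so with N = 1981 the expected counts are:
  yellow round: 1981 × 9/16 = 1114.3125
  yellow wrinkled: 1981 × 3/16 = 371.4375
  green round: 1981 × 3/16 = 371.4375
  green wrinkled: 1981 × 1/16 = 123.8125
χ² = Σ (O − E)² / E
  yellow round: (1079 − 1114.3125)² / 1114.3125 = 1.1191
  yellow wrinkled: (399 − 371.4375)² / 371.4375 = 2.0453
  green round: (370 − 371.4375)² / 371.4375 = 0.0056
  green wrinkled: (133 − 123.8125)² / 123.8125 = 0.6818
χ² = 1.1191 + 2.0453 + 0.0056 + 0.6818 = 3.8518 ≈ 3.852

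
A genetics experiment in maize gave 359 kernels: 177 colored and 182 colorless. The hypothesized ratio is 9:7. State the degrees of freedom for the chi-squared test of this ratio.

A goodness-of-fit test with 2 phenotype classes has df = 2 − 1 = 1.

1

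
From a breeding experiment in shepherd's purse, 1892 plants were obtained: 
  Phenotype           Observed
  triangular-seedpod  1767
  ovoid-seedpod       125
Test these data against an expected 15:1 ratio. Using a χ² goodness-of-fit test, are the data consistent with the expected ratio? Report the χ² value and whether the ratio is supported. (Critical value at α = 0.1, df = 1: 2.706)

The 15:1 ratio has 16 parts, so with N = 1892 the expected counts are:
  triangular-seedpod: 1892 × 15/16 = 1773.75
  ovoid-seedpod: 1892 × 1/16 = 118.25
χ² = Σ (O − E)² / E
  triangular-seedpod: (1767 − 1773.75)² / 1773.75 = 0.0257
  ovoid-seedpod: (125 − 118.25)² / 118.25 = 0.3853
χ² = 0.0257 + 0.3853 = 0.411
Degrees of freedom = 2 − 1 = 1; critical value at α = 0.1 is 2.706.
Since 0.411 < 2.706, we fail to reject the null hypothesis — the data are consistent with the 15:1 ratio.

0.411; consistent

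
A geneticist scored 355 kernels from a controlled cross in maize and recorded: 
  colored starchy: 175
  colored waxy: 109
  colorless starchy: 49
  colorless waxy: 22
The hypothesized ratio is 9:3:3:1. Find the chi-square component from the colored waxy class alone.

27.056

Total ratio parts = 16. Expected numbers out of 355:
  colored starchy: 355 × 9/16 = 199.6875
  colored waxy: 355 × 3/16 = 66.5625
  colorless starchy: 355 × 3/16 = 66.5625
  colorless waxy: 355 × 1/16 = 22.1875
Contribution of colored waxy: (109 − 66.5625)² / 66.5625 = 27.0564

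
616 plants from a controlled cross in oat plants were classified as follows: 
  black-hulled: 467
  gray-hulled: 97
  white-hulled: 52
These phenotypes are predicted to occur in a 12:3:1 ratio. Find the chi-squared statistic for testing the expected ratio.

7.751

The 12:3:1 ratio has 16 parts, so with N = 616 the expected counts are:
  black-hulled: 616 × 12/16 = 462
  gray-hulled: 616 × 3/16 = 115.5
  white-hulled: 616 × 1/16 = 38.5
χ² = Σ (O − E)² / E
  black-hulled: (467 − 462)² / 462 = 0.0541
  gray-hulled: (97 − 115.5)² / 115.5 = 2.9632
  white-hulled: (52 − 38.5)² / 38.5 = 4.7338
χ² = 0.0541 + 2.9632 + 4.7338 = 7.7511 ≈ 7.751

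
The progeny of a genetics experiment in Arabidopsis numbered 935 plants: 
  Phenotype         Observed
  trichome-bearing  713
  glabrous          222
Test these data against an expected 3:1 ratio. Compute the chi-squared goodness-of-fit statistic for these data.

Under the 3:1 hypothesis (Σ ratio = 4, N = 935):
  trichome-bearing: 935 × 3/4 = 701.25
  glabrous: 935 × 1/4 = 233.75
χ² = Σ (O − E)² / E
  trichome-bearing: (713 − 701.25)² / 701.25 = 0.1969
  glabrous: (222 − 233.75)² / 233.75 = 0.5906
χ² = 0.1969 + 0.5906 = 0.7875 ≈ 0.788

0.788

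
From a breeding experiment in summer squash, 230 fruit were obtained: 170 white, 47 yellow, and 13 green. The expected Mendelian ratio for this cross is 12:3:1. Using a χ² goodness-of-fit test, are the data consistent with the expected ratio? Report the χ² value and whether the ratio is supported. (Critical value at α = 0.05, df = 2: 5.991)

Expected counts for N = 230 under a 12:3:1 ratio (total parts = 16):
  white: 230 × 12/16 = 172.5
  yellow: 230 × 3/16 = 43.125
  green: 230 × 1/16 = 14.375
χ² = Σ (O − E)² / E
  white: (170 − 172.5)² / 172.5 = 0.0362
  yellow: (47 − 43.125)² / 43.125 = 0.3482
  green: (13 − 14.375)² / 14.375 = 0.1315
χ² = 0.0362 + 0.3482 + 0.1315 = 0.5159 ≈ 0.516
Degrees of freedom = 3 − 1 = 2; critical value at α = 0.05 is 5.991.
Since 0.516 < 5.991, we fail to reject the null hypothesis — the data are consistent with the 12:3:1 ratio.

0.516; consistent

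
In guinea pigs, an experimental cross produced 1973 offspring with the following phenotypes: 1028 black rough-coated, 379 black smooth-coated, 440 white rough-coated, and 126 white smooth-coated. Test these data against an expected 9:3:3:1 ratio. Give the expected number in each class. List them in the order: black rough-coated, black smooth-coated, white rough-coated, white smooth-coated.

1109.8125, 369.9375, 369.9375, 123.3125

The 9:3:3:1 ratio has 16 parts, so with N = 1973 the expected counts are:
  black rough-coated: 1973 × 9/16 = 1109.8125
  black smooth-coated: 1973 × 3/16 = 369.9375
  white rough-coated: 1973 × 3/16 = 369.9375
  white smooth-coated: 1973 × 1/16 = 123.3125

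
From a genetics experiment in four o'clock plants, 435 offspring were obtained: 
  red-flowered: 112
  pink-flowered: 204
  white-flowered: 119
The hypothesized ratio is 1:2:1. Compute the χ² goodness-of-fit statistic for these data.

Expected counts for N = 435 under a 1:2:1 ratio (total parts = 4):
  red-flowered: 435 × 1/4 = 108.75
  pink-flowered: 435 × 2/4 = 217.5
  white-flowered: 435 × 1/4 = 108.75
χ² = Σ (O − E)² / E
  red-flowered: (112 − 108.75)² / 108.75 = 0.0971
  pink-flowered: (204 − 217.5)² / 217.5 = 0.8379
  white-flowered: (119 − 108.75)² / 108.75 = 0.9661
χ² = 0.0971 + 0.8379 + 0.9661 = 1.9011 ≈ 1.901

1.901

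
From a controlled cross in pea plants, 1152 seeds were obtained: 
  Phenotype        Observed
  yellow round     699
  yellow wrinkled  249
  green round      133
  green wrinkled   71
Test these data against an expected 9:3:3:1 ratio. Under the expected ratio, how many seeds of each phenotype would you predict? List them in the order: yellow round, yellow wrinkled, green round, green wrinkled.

Under the 9:3:3:1 hypothesis (Σ ratio = 16, N = 1152):
  yellow round: 1152 × 9/16 = 648
  yellow wrinkled: 1152 × 3/16 = 216
  green round: 1152 × 3/16 = 216
  green wrinkled: 1152 × 1/16 = 72

648, 216, 216, 72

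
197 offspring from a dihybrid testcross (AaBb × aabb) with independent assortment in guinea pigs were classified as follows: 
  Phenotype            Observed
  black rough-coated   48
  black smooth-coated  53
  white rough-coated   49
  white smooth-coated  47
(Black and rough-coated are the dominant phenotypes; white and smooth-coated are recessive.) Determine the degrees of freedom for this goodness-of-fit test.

3

A dihybrid testcross with independent assortment gives a 1:1:1:1 ratio.
A goodness-of-fit test with 4 phenotype classes has df = 4 − 1 = 3.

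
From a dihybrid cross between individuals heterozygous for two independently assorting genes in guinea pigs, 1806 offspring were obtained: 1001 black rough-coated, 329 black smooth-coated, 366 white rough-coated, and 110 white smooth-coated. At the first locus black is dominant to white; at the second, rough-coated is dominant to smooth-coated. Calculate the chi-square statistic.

A dihybrid F₂ with independent assortment and complete dominance at both loci gives a 9:3:3:1 phenotypic ratio.
Expected counts for N = 1806 under a 9:3:3:1 ratio (total parts = 16):
  black rough-coated: 1806 × 9/16 = 1015.875
  black smooth-coated: 1806 × 3/16 = 338.625
  white rough-coated: 1806 × 3/16 = 338.625
  white smooth-coated: 1806 × 1/16 = 112.875
χ² = Σ (O − E)² / E
  black rough-coated: (1001 − 1015.875)² / 1015.875 = 0.2178
  black smooth-coated: (329 − 338.625)² / 338.625 = 0.2736
  white rough-coated: (366 − 338.625)² / 338.625 = 2.2130
  white smooth-coated: (110 − 112.875)² / 112.875 = 0.0732
χ² = 0.2178 + 0.2736 + 2.2130 + 0.0732 = 2.7776 ≈ 2.778

2.778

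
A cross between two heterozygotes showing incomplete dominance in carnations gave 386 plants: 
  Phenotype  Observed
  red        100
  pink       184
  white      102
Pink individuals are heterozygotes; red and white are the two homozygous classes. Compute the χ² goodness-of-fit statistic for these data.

0.860

With incomplete dominance, a heterozygote × heterozygote cross gives a 1:2:1 phenotypic ratio.
Under the 1:2:1 hypothesis (Σ ratio = 4, N = 386):
  red: 386 × 1/4 = 96.5
  pink: 386 × 2/4 = 193
  white: 386 × 1/4 = 96.5
χ² = Σ (O − E)² / E
  red: (100 − 96.5)² / 96.5 = 0.1269
  pink: (184 − 193)² / 193 = 0.4197
  white: (102 − 96.5)² / 96.5 = 0.3135
χ² = 0.1269 + 0.4197 + 0.3135 = 0.8601 ≈ 0.860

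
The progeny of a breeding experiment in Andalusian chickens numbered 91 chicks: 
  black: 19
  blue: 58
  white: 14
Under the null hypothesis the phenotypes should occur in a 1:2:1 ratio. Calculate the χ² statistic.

7.418

Expected counts for N = 91 under a 1:2:1 ratio (total parts = 4):
  black: 91 × 1/4 = 22.75
  blue: 91 × 2/4 = 45.5
  white: 91 × 1/4 = 22.75
χ² = Σ (O − E)² / E
  black: (19 − 22.75)² / 22.75 = 0.6181
  blue: (58 − 45.5)² / 45.5 = 3.4341
  white: (14 − 22.75)² / 22.75 = 3.3654
χ² = 0.6181 + 3.4341 + 3.3654 = 7.4176 ≈ 7.418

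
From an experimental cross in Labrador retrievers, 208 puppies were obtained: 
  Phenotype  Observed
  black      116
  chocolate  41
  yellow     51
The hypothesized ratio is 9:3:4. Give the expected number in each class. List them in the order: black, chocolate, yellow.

117, 39, 52

The 9:3:4 ratio has 16 parts, so with N = 208 the expected counts are:
  black: 208 × 9/16 = 117
  chocolate: 208 × 3/16 = 39
  yellow: 208 × 4/16 = 52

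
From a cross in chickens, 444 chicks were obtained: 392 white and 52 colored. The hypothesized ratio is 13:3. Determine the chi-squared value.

14.438

Expected counts for N = 444 under a 13:3 ratio (total parts = 16):
  white: 444 × 13/16 = 360.75
  colored: 444 × 3/16 = 83.25
χ² = Σ (O − E)² / E
  white: (392 − 360.75)² / 360.75 = 2.7070
  colored: (52 − 83.25)² / 83.25 = 11.7305
χ² = 2.7070 + 11.7305 = 14.4375 ≈ 14.438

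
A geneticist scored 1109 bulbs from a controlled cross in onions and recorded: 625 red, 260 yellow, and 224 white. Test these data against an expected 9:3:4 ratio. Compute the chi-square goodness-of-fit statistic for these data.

23.265

Under the 9:3:4 hypothesis (Σ ratio = 16, N = 1109):
  red: 1109 × 9/16 = 623.8125
  yellow: 1109 × 3/16 = 207.9375
  white: 1109 × 4/16 = 277.25
χ² = Σ (O − E)² / E
  red: (625 − 623.8125)² / 623.8125 = 0.0023
  yellow: (260 − 207.9375)² / 207.9375 = 13.0352
  white: (224 − 277.25)² / 277.25 = 10.2275
χ² = 0.0023 + 13.0352 + 10.2275 = 23.265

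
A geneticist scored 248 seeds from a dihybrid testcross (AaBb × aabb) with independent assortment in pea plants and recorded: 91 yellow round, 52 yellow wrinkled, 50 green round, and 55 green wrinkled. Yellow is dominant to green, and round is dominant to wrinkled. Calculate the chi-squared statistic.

A dihybrid testcross with independent assortment gives a 1:1:1:1 ratio.
Total ratio parts = 4. Expected numbers out of 248:
  yellow round: 248 × 1/4 = 62
  yellow wrinkled: 248 × 1/4 = 62
  green round: 248 × 1/4 = 62
  green wrinkled: 248 × 1/4 = 62
χ² = Σ (O − E)² / E
  yellow round: (91 − 62)² / 62 = 13.5645
  yellow wrinkled: (52 − 62)² / 62 = 1.6129
  green round: (50 − 62)² / 62 = 2.3226
  green wrinkled: (55 − 62)² / 62 = 0.7903
χ² = 13.5645 + 1.6129 + 2.3226 + 0.7903 = 18.2903 ≈ 18.290

18.290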